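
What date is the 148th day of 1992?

January has 31 days (148 − 31 = 117 remain).
February has 29 days (117 − 29 = 88 remain).
March has 31 days (88 − 31 = 57 remain).
April has 30 days (57 − 30 = 27 remain).
27 into May → May 27.

27 May 1992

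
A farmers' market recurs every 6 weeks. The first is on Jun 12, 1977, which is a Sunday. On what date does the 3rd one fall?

Sep 4, 1977

The 3rd occurrence is 2 intervals after the first: 2 × 42 = 84 days after Jun 12, 1977.
Jun has 30 days — 18 days to the end of Jun leaves 66.
Jul has 31 days (35 left).
Aug has 31 days (4 left).
4 days into Sep → Sep 4, 1977.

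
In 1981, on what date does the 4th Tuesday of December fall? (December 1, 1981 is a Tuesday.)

22 December 1981

December 1981 begins on a Tuesday, so the first Tuesday is December 1.
The 4th Tuesday is 3 weeks later: 1 + 21 = 22.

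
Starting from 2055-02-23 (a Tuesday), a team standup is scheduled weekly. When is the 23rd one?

2055-07-27

The 23rd occurrence is 22 intervals after the first: 22 × 7 = 154 days after 2055-02-23.
February has 28 days — 5 days to the end of February leaves 149.
March has 31 days (118 left).
April has 30 days (88 left).
May has 31 days (57 left).
June has 30 days (27 left).
27 days into July → 2055-07-27.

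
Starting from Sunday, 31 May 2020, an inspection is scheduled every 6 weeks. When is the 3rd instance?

23 August 2020

The 3rd occurrence is 2 intervals after the first: 2 × 42 = 84 days after 31 May 2020.
May has 31 days — 0 days to the end of May leaves 84.
June has 30 days (54 left).
July has 31 days (23 left).
23 days into August → 23 August 2020.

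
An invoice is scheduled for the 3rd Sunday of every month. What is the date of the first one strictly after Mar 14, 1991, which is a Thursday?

Mar 1991 starts on a Friday; its first Sunday is the 3rd, so the 3rd Sunday is the 17th — Mar 17, 1991.
Mar 17, 1991 is after Mar 14, 1991, so that is the next one.

Mar 17, 1991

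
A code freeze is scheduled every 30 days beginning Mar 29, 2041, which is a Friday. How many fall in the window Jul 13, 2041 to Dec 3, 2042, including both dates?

17

Occurrences land 30·i days after Mar 29, 2041 for i = 0, 1, 2, …
Jul 13, 2041 is 106 days after the start; 106 ÷ 30 = 3 remainder 16; since the remainder is 16, round up to i = 4. First occurrence in the window: #5 on Jul 27, 2041 (4×30 = 120 days in).
Dec 3, 2042 is 614 days after the start; 614 ÷ 30 = 20 remainder 14. Last occurrence in the window: #21 on Nov 19, 2042.
Occurrences #5 through #21: 17 in total.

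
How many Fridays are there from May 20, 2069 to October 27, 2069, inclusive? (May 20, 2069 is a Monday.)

May 20, 2069 is a Monday; the first Friday on or after it is May 24, 2069 (4 days later).
From May 24, 2069 to October 27, 2069: 7 + 30 + 31 + 31 + 30 + 27 = 156 days (rest of May, June, July, August, September, October).
156 ÷ 7 = 22 full weeks with remainder 2, so 22 more Fridays after the first → 23.

23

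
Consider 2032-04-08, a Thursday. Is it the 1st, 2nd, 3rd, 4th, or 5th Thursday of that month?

Day 8 falls in week ⌈8/7⌉ of the month.
Days 1–7 hold the 1st Thursday, 8–14 the 2nd, 15–21 the 3rd, 22–28 the 4th, 29–31 the 5th.
8 is in the range for the 2nd.

2nd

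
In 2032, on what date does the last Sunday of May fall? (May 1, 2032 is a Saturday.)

30 May 2032

May 2032 begins on a Saturday, so the first Sunday is May 2 (1 day later).
May 2032 has 31 days. Adding weeks: 2, 9, 16, 23, 30 — the last one ≤ 31 is the 30th.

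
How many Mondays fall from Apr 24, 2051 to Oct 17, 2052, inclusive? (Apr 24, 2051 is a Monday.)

Apr 24, 2051 is a Monday; the first Monday on or after it is Apr 24, 2051.
From Apr 24, 2051 to Oct 17, 2052: 251 + 291 = 542 days (rest of 2051, to Oct 17, 2052 in 2052).
542 ÷ 7 = 77 full weeks with remainder 3, so 77 more Mondays after the first → 78.

78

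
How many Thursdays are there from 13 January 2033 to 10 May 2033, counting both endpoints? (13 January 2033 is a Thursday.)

13 January 2033 is a Thursday; the first Thursday on or after it is 13 January 2033.
From 13 January 2033 to 10 May 2033: 18 + 28 + 31 + 30 + 10 = 117 days (rest of January, February, March, April, May).
117 ÷ 7 = 16 full weeks with remainder 5, so 16 more Thursdays after the first → 17.

17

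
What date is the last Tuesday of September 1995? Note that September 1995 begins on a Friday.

1995-09-26

September 1995 begins on a Friday, so the first Tuesday is September 5 (4 days later).
September 1995 has 30 days. Adding weeks: 5, 12, 19, 26 — the last one ≤ 30 is the 26th.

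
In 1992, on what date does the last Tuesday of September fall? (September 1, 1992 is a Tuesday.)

September 1992 begins on a Tuesday, so the first Tuesday is September 1.
September 1992 has 30 days. Adding weeks: 1, 8, 15, 22, 29 — the last one ≤ 30 is the 29th.

1992-09-29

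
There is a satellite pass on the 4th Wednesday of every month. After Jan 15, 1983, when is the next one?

Jan 26, 1983

Jan 1983 starts on a Saturday; its first Wednesday is the 5th, so the 4th Wednesday is the 26th — Jan 26, 1983.
Jan 26, 1983 is after Jan 15, 1983, so that is the next one.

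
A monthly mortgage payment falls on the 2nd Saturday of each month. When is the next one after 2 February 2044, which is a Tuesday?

13 February 2044

February 2044 starts on a Monday; its first Saturday is the 6th, so the 2nd Saturday is the 13th — 13 February 2044.
13 February 2044 is after 2 February 2044, so that is the next one.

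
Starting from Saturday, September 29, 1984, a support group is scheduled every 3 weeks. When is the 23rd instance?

January 4, 1986

The 23rd occurrence is 22 intervals after the first: 22 × 21 = 462 days after September 29, 1984.
September has 30 days — 1 day to the end of September leaves 461.
From end of September to end of 1984 is 92 days (369 left).
1985 has 365 days (4 left).
4 days into January → January 4, 1986.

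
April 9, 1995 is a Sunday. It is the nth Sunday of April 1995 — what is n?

Day 9 falls in week ⌈9/7⌉ of the month.
Days 1–7 hold the 1st Sunday, 8–14 the 2nd, 15–21 the 3rd, 22–28 the 4th, 29–31 the 5th.
9 is in the range for the 2nd.

2nd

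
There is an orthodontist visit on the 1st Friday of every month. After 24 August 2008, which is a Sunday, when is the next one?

August 2008 starts on a Friday, so its 1st Friday is 1 August 2008.
That is not after 24 August 2008, so look at September 2008.
September 2008 starts on a Monday, so its 1st Friday is 5 September 2008 (4 days in).

5 September 2008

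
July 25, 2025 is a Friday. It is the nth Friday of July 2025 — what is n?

4th

Day 25 falls in week ⌈25/7⌉ of the month.
Days 1–7 hold the 1st Friday, 8–14 the 2nd, 15–21 the 3rd, 22–28 the 4th, 29–31 the 5th.
25 is in the range for the 4th.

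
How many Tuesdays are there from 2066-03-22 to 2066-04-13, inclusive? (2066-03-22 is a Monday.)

4

2066-03-22 is a Monday; the first Tuesday on or after it is 2066-03-23 (1 day later).
From 2066-03-23 to 2066-04-13: 8 + 13 = 21 days (rest of March, April).
21 ÷ 7 = 3 full weeks with remainder 0, so 3 more Tuesdays after the first → 4.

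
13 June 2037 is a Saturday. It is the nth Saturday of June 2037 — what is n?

2nd

Day 13 falls in week ⌈13/7⌉ of the month.
Days 1–7 hold the 1st Saturday, 8–14 the 2nd, 15–21 the 3rd, 22–28 the 4th, 29–31 the 5th.
13 is in the range for the 2nd.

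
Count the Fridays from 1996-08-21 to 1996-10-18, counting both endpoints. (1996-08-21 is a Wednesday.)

9

1996-08-21 is a Wednesday; the first Friday on or after it is 1996-08-23 (2 days later).
From 1996-08-23 to 1996-10-18: 8 + 30 + 18 = 56 days (rest of August, September, October).
56 ÷ 7 = 8 full weeks with remainder 0, so 8 more Fridays after the first → 9.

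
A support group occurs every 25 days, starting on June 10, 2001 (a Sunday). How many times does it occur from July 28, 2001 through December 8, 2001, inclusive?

6

Occurrences land 25·i days after June 10, 2001 for i = 0, 1, 2, …
July 28, 2001 is 48 days after the start; 48 ÷ 25 = 1 remainder 23; since the remainder is 23, round up to i = 2. First occurrence in the window: #3 on July 30, 2001 (2×25 = 50 days in).
December 8, 2001 is 181 days after the start; 181 ÷ 25 = 7 remainder 6. Last occurrence in the window: #8 on December 2, 2001.
Occurrences #3 through #8: 6 in total.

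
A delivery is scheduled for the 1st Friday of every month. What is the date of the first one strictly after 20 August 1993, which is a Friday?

August 1993 starts on a Sunday, so its 1st Friday is 6 August 1993 (5 days in).
That is not after 20 August 1993, so look at September 1993.
September 1993 starts on a Wednesday, so its 1st Friday is 3 September 1993 (2 days in).

3 September 1993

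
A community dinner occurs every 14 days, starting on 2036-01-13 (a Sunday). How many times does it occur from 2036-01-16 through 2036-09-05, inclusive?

16

Occurrences land 14·i days after 2036-01-13 for i = 0, 1, 2, …
2036-01-16 is 3 days after the start; 3 ÷ 14 = 0 remainder 3; since the remainder is 3, round up to i = 1. First occurrence in the window: #2 on 2036-01-27 (1×14 = 14 days in).
2036-09-05 is 236 days after the start; 236 ÷ 14 = 16 remainder 12. Last occurrence in the window: #17 on 2036-08-24.
Occurrences #2 through #17: 16 in total.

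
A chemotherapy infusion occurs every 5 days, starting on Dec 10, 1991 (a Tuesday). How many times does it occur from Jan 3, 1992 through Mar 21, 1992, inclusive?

16

Occurrences land 5·i days after Dec 10, 1991 for i = 0, 1, 2, …
Jan 3, 1992 is 24 days after the start; 24 ÷ 5 = 4 remainder 4; since the remainder is 4, round up to i = 5. First occurrence in the window: #6 on Jan 4, 1992 (5×5 = 25 days in).
Mar 21, 1992 is 102 days after the start; 102 ÷ 5 = 20 remainder 2. Last occurrence in the window: #21 on Mar 19, 1992.
Occurrences #6 through #21: 16 in total.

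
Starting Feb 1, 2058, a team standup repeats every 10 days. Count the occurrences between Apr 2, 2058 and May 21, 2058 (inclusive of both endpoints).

Occurrences land 10·i days after Feb 1, 2058 for i = 0, 1, 2, …
Apr 2, 2058 is 60 days after the start; 60 ÷ 10 = 6 remainder 0. First occurrence in the window: #7 on Apr 2, 2058 (6×10 = 60 days in).
May 21, 2058 is 109 days after the start; 109 ÷ 10 = 10 remainder 9. Last occurrence in the window: #11 on May 12, 2058.
Occurrences #7 through #11: 5 in total.

5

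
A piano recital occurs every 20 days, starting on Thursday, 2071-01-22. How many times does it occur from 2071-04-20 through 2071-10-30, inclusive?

Occurrences land 20·i days after 2071-01-22 for i = 0, 1, 2, …
2071-04-20 is 88 days after the start; 88 ÷ 20 = 4 remainder 8; since the remainder is 8, round up to i = 5. First occurrence in the window: #6 on 2071-05-02 (5×20 = 100 days in).
2071-10-30 is 281 days after the start; 281 ÷ 20 = 14 remainder 1. Last occurrence in the window: #15 on 2071-10-29.
Occurrences #6 through #15: 10 in total.

10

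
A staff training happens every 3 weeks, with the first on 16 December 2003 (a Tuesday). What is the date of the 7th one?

20 April 2004

The 7th occurrence is 6 intervals after the first: 6 × 21 = 126 days after 16 December 2003.
December has 31 days — 15 days to the end of December leaves 111.
January has 31 days (80 left).
February has 29 days (51 left).
March has 31 days (20 left).
20 days into April → 20 April 2004.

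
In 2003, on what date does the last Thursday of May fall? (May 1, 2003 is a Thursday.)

May 29, 2003

May 2003 begins on a Thursday, so the first Thursday is May 1.
May 2003 has 31 days. Adding weeks: 1, 8, 15, 22, 29 — the last one ≤ 31 is the 29th.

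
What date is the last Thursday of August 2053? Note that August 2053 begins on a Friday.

August 28, 2053

August 2053 begins on a Friday, so the first Thursday is August 7 (6 days later).
August 2053 has 31 days. Adding weeks: 7, 14, 21, 28 — the last one ≤ 31 is the 28th.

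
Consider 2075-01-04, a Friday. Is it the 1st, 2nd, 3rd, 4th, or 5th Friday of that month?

Day 4 falls in week ⌈4/7⌉ of the month.
Days 1–7 hold the 1st Friday, 8–14 the 2nd, 15–21 the 3rd, 22–28 the 4th, 29–31 the 5th.
4 is in the range for the 1st.

1st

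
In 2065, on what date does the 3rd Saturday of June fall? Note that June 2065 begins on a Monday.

June 2065 begins on a Monday, so the first Saturday is June 6 (5 days later).
The 3rd Saturday is 2 weeks later: 6 + 14 = 20.

June 20, 2065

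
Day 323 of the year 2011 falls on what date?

January has 31 days (323 − 31 = 292 remain).
February has 28 days (292 − 28 = 264 remain).
March has 31 days (264 − 31 = 233 remain).
April has 30 days (233 − 30 = 203 remain).
May has 31 days (203 − 31 = 172 remain).
June has 30 days (172 − 30 = 142 remain).
July has 31 days (142 − 31 = 111 remain).
August has 31 days (111 − 31 = 80 remain).
September has 30 days (80 − 30 = 50 remain).
October has 31 days (50 − 31 = 19 remain).
19 into November → November 19.

2011-11-19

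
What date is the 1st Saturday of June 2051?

The first Saturday of June 2051 is June 3.

2051-06-03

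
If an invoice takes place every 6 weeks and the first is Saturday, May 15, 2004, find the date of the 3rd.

August 7, 2004

The 3rd occurrence is 2 intervals after the first: 2 × 42 = 84 days after May 15, 2004.
May has 31 days — 16 days to the end of May leaves 68.
June has 30 days (38 left).
July has 31 days (7 left).
7 days into August → August 7, 2004.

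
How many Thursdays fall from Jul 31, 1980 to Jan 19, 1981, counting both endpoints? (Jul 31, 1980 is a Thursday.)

Jul 31, 1980 is a Thursday; the first Thursday on or after it is Jul 31, 1980.
From Jul 31, 1980 to Jan 19, 1981: 0 + 31 + 30 + 31 + 30 + 31 + 19 = 172 days (rest of Jul, Aug, Sep, Oct, Nov, Dec, Jan).
172 ÷ 7 = 24 full weeks with remainder 4, so 24 more Thursdays after the first → 25.

25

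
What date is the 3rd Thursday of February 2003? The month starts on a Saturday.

20 February 2003

February 2003 begins on a Saturday, so the first Thursday is February 6 (5 days later).
The 3rd Thursday is 2 weeks later: 6 + 14 = 20.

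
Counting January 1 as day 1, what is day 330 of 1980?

1980-11-25

January has 31 days (330 − 31 = 299 remain).
February has 29 days (299 − 29 = 270 remain).
March has 31 days (270 − 31 = 239 remain).
April has 30 days (239 − 30 = 209 remain).
May has 31 days (209 − 31 = 178 remain).
June has 30 days (178 − 30 = 148 remain).
July has 31 days (148 − 31 = 117 remain).
August has 31 days (117 − 31 = 86 remain).
September has 30 days (86 − 30 = 56 remain).
October has 31 days (56 − 31 = 25 remain).
25 into November → November 25.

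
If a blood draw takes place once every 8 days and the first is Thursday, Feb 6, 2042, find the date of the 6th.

The 6th occurrence is 5 intervals after the first: 5 × 8 = 40 days after Feb 6, 2042.
Feb has 28 days — 22 days to the end of Feb leaves 18.
18 days into Mar → Mar 18, 2042.

Mar 18, 2042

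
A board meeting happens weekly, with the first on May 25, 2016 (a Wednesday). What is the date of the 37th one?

February 1, 2017

The 37th occurrence is 36 intervals after the first: 36 × 7 = 252 days after May 25, 2016.
May has 31 days — 6 days to the end of May leaves 246.
June has 30 days (216 left).
July has 31 days (185 left).
August has 31 days (154 left).
September has 30 days (124 left).
October has 31 days (93 left).
November has 30 days (63 left).
December has 31 days (32 left).
January has 31 days (1 left).
1 day into February → February 1, 2017.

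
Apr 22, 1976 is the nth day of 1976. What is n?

Days in months before Apr: 31 + 29 + 31 = 91.
Plus 22 days into Apr → day 113.

113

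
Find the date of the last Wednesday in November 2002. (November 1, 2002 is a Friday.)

27 November 2002

November 2002 begins on a Friday, so the first Wednesday is November 6 (5 days later).
November 2002 has 30 days. Adding weeks: 6, 13, 20, 27 — the last one ≤ 30 is the 27th.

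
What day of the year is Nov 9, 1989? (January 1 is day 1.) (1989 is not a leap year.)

313

Days in months before Nov: 31 + 28 + 31 + 30 + 31 + 30 + 31 + 31 + 30 + 31 = 304.
Plus 9 days into Nov → day 313.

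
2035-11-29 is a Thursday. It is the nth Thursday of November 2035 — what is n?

Day 29 falls in week ⌈29/7⌉ of the month.
Days 1–7 hold the 1st Thursday, 8–14 the 2nd, 15–21 the 3rd, 22–28 the 4th, 29–31 the 5th.
29 is in the range for the 5th.

5th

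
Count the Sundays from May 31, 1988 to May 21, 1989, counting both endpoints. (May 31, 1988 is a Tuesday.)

May 31, 1988 is a Tuesday; the first Sunday on or after it is June 5, 1988 (5 days later).
From June 5, 1988 to May 21, 1989: 209 + 141 = 350 days (rest of 1988, to May 21, 1989 in 1989).
350 ÷ 7 = 50 full weeks with remainder 0, so 50 more Sundays after the first → 51.

51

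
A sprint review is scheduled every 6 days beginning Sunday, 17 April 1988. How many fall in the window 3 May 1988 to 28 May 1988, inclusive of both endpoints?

4

Occurrences land 6·i days after 17 April 1988 for i = 0, 1, 2, …
3 May 1988 is 16 days after the start; 16 ÷ 6 = 2 remainder 4; since the remainder is 4, round up to i = 3. First occurrence in the window: #4 on 5 May 1988 (3×6 = 18 days in).
28 May 1988 is 41 days after the start; 41 ÷ 6 = 6 remainder 5. Last occurrence in the window: #7 on 23 May 1988.
Occurrences #4 through #7: 4 in total.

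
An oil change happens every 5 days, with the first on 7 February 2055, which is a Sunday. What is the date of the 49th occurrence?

5 October 2055

The 49th occurrence is 48 intervals after the first: 48 × 5 = 240 days after 7 February 2055.
February has 28 days — 21 days to the end of February leaves 219.
March has 31 days (188 left).
April has 30 days (158 left).
May has 31 days (127 left).
June has 30 days (97 left).
July has 31 days (66 left).
August has 31 days (35 left).
September has 30 days (5 left).
5 days into October → 5 October 2055.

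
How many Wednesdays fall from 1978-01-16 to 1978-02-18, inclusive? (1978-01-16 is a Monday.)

5

1978-01-16 is a Monday; the first Wednesday on or after it is 1978-01-18 (2 days later).
From 1978-01-18 to 1978-02-18: 13 + 18 = 31 days (rest of January, February).
31 ÷ 7 = 4 full weeks with remainder 3, so 4 more Wednesdays after the first → 5.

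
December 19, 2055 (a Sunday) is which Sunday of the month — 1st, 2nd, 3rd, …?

Day 19 falls in week ⌈19/7⌉ of the month.
Days 1–7 hold the 1st Sunday, 8–14 the 2nd, 15–21 the 3rd, 22–28 the 4th, 29–31 the 5th.
19 is in the range for the 3rd.

3rd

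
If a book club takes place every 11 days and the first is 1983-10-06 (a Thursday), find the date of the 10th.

The 10th occurrence is 9 intervals after the first: 9 × 11 = 99 days after 1983-10-06.
October has 31 days — 25 days to the end of October leaves 74.
November has 30 days (44 left).
December has 31 days (13 left).
13 days into January → 1984-01-13.

1984-01-13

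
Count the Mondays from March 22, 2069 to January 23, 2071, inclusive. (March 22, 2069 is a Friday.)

March 22, 2069 is a Friday; the first Monday on or after it is March 25, 2069 (3 days later).
From March 25, 2069 to January 23, 2071: 281 + 365 + 23 = 669 days (rest of 2069, 2070, to January 23, 2071 in 2071).
669 ÷ 7 = 95 full weeks with remainder 4, so 95 more Mondays after the first → 96.

96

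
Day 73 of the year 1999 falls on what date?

1999-03-14

January has 31 days (73 − 31 = 42 remain).
February has 28 days (42 − 28 = 14 remain).
14 into March → March 14.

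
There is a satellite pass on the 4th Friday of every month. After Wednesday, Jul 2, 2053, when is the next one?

Jul 25, 2053

Jul 2053 starts on a Tuesday; its first Friday is the 4th, so the 4th Friday is the 25th — Jul 25, 2053.
Jul 25, 2053 is after Jul 2, 2053, so that is the next one.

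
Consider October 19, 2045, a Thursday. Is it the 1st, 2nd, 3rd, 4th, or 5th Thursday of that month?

3rd

Day 19 falls in week ⌈19/7⌉ of the month.
Days 1–7 hold the 1st Thursday, 8–14 the 2nd, 15–21 the 3rd, 22–28 the 4th, 29–31 the 5th.
19 is in the range for the 3rd.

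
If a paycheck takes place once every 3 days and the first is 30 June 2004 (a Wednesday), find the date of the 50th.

24 November 2004

The 50th occurrence is 49 intervals after the first: 49 × 3 = 147 days after 30 June 2004.
June has 30 days — 0 days to the end of June leaves 147.
July has 31 days (116 left).
August has 31 days (85 left).
September has 30 days (55 left).
October has 31 days (24 left).
24 days into November → 24 November 2004.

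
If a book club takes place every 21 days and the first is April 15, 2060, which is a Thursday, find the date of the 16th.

February 24, 2061

The 16th occurrence is 15 intervals after the first: 15 × 21 = 315 days after April 15, 2060.
April has 30 days — 15 days to the end of April leaves 300.
May has 31 days (269 left).
June has 30 days (239 left).
July has 31 days (208 left).
August has 31 days (177 left).
September has 30 days (147 left).
October has 31 days (116 left).
November has 30 days (86 left).
December has 31 days (55 left).
January has 31 days (24 left).
24 days into February → February 24, 2061.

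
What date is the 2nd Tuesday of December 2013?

The first Tuesday of December 2013 is December 3.
The 2nd Tuesday is 1 weeks later: 3 + 7 = 10.

10 December 2013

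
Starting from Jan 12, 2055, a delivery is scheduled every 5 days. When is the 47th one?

The 47th occurrence is 46 intervals after the first: 46 × 5 = 230 days after Jan 12, 2055.
Jan has 31 days — 19 days to the end of Jan leaves 211.
Feb has 28 days (183 left).
Mar has 31 days (152 left).
Apr has 30 days (122 left).
May has 31 days (91 left).
Jun has 30 days (61 left).
Jul has 31 days (30 left).
30 days into Aug → Aug 30, 2055.

Aug 30, 2055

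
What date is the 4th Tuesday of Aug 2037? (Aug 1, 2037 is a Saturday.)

Aug 2037 begins on a Saturday, so the first Tuesday is Aug 4 (3 days later).
The 4th Tuesday is 3 weeks later: 4 + 21 = 25.

Aug 25, 2037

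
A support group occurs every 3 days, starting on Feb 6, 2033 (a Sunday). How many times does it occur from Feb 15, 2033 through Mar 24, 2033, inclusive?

Occurrences land 3·i days after Feb 6, 2033 for i = 0, 1, 2, …
Feb 15, 2033 is 9 days after the start; 9 ÷ 3 = 3 remainder 0. First occurrence in the window: #4 on Feb 15, 2033 (3×3 = 9 days in).
Mar 24, 2033 is 46 days after the start; 46 ÷ 3 = 15 remainder 1. Last occurrence in the window: #16 on Mar 23, 2033.
Occurrences #4 through #16: 13 in total.

13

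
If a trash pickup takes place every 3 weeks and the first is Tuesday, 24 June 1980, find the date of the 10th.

The 10th occurrence is 9 intervals after the first: 9 × 21 = 189 days after 24 June 1980.
June has 30 days — 6 days to the end of June leaves 183.
July has 31 days (152 left).
August has 31 days (121 left).
September has 30 days (91 left).
October has 31 days (60 left).
November has 30 days (30 left).
30 days into December → 30 December 1980.

30 December 1980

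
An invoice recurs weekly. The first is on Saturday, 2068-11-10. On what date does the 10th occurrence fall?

2069-01-12

The 10th occurrence is 9 intervals after the first: 9 × 7 = 63 days after 2068-11-10.
November has 30 days — 20 days to the end of November leaves 43.
December has 31 days (12 left).
12 days into January → 2069-01-12.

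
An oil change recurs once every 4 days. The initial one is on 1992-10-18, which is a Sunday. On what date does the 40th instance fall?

The 40th occurrence is 39 intervals after the first: 39 × 4 = 156 days after 1992-10-18.
October has 31 days — 13 days to the end of October leaves 143.
November has 30 days (113 left).
December has 31 days (82 left).
January has 31 days (51 left).
February has 28 days (23 left).
23 days into March → 1993-03-23.

1993-03-23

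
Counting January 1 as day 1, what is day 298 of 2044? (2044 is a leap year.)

2044-10-24

January has 31 days (298 − 31 = 267 remain).
February has 29 days (267 − 29 = 238 remain).
March has 31 days (238 − 31 = 207 remain).
April has 30 days (207 − 30 = 177 remain).
May has 31 days (177 − 31 = 146 remain).
June has 30 days (146 − 30 = 116 remain).
July has 31 days (116 − 31 = 85 remain).
August has 31 days (85 − 31 = 54 remain).
September has 30 days (54 − 30 = 24 remain).
24 into October → October 24.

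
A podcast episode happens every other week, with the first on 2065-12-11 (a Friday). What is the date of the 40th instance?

The 40th occurrence is 39 intervals after the first: 39 × 14 = 546 days after 2065-12-11.
December has 31 days — 20 days to the end of December leaves 526.
2066 has 365 days (161 left).
January has 31 days (130 left).
February has 28 days (102 left).
March has 31 days (71 left).
April has 30 days (41 left).
May has 31 days (10 left).
10 days into June → 2067-06-10.

2067-06-10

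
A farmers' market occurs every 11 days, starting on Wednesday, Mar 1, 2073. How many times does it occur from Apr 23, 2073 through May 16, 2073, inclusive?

2

Occurrences land 11·i days after Mar 1, 2073 for i = 0, 1, 2, …
Apr 23, 2073 is 53 days after the start; 53 ÷ 11 = 4 remainder 9; since the remainder is 9, round up to i = 5. First occurrence in the window: #6 on Apr 25, 2073 (5×11 = 55 days in).
May 16, 2073 is 76 days after the start; 76 ÷ 11 = 6 remainder 10. Last occurrence in the window: #7 on May 6, 2073.
Occurrences #6 through #7: 2 in total.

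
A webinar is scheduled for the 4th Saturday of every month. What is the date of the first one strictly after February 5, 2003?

February 2003 starts on a Saturday; its first Saturday is the 1st, so the 4th Saturday is the 22nd — February 22, 2003.
February 22, 2003 is after February 5, 2003, so that is the next one.

February 22, 2003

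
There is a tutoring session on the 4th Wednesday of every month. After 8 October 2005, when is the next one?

October 2005 starts on a Saturday; its first Wednesday is the 5th, so the 4th Wednesday is the 26th — 26 October 2005.
26 October 2005 is after 8 October 2005, so that is the next one.

26 October 2005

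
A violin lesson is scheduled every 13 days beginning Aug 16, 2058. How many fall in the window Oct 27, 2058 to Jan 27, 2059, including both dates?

7

Occurrences land 13·i days after Aug 16, 2058 for i = 0, 1, 2, …
Oct 27, 2058 is 72 days after the start; 72 ÷ 13 = 5 remainder 7; since the remainder is 7, round up to i = 6. First occurrence in the window: #7 on Nov 2, 2058 (6×13 = 78 days in).
Jan 27, 2059 is 164 days after the start; 164 ÷ 13 = 12 remainder 8. Last occurrence in the window: #13 on Jan 19, 2059.
Occurrences #7 through #13: 7 in total.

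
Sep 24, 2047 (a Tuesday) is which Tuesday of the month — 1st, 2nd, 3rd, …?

4th

Day 24 falls in week ⌈24/7⌉ of the month.
Days 1–7 hold the 1st Tuesday, 8–14 the 2nd, 15–21 the 3rd, 22–28 the 4th, 29–31 the 5th.
24 is in the range for the 4th.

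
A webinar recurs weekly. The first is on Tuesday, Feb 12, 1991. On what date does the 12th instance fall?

The 12th occurrence is 11 intervals after the first: 11 × 7 = 77 days after Feb 12, 1991.
Feb has 28 days — 16 days to the end of Feb leaves 61.
Mar has 31 days (30 left).
30 days into Apr → Apr 30, 1991.

Apr 30, 1991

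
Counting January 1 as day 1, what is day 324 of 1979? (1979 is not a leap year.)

January has 31 days (324 − 31 = 293 remain).
February has 28 days (293 − 28 = 265 remain).
March has 31 days (265 − 31 = 234 remain).
April has 30 days (234 − 30 = 204 remain).
May has 31 days (204 − 31 = 173 remain).
June has 30 days (173 − 30 = 143 remain).
July has 31 days (143 − 31 = 112 remain).
August has 31 days (112 − 31 = 81 remain).
September has 30 days (81 − 30 = 51 remain).
October has 31 days (51 − 31 = 20 remain).
20 into November → November 20.

20 November 1979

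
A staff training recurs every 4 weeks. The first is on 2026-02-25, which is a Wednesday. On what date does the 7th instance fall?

2026-08-12

The 7th occurrence is 6 intervals after the first: 6 × 28 = 168 days after 2026-02-25.
February has 28 days — 3 days to the end of February leaves 165.
March has 31 days (134 left).
April has 30 days (104 left).
May has 31 days (73 left).
June has 30 days (43 left).
July has 31 days (12 left).
12 days into August → 2026-08-12.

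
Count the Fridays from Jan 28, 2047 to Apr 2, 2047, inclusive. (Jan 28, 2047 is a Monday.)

Jan 28, 2047 is a Monday; the first Friday on or after it is Feb 1, 2047 (4 days later).
From Feb 1, 2047 to Apr 2, 2047: 27 + 31 + 2 = 60 days (rest of Feb, Mar, Apr).
60 ÷ 7 = 8 full weeks with remainder 4, so 8 more Fridays after the first → 9.

9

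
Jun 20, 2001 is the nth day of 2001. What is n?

171

Days in months before Jun: 31 + 28 + 31 + 30 + 31 = 151.
Plus 20 days into Jun → day 171.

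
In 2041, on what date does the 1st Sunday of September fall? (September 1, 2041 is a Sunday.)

1 September 2041

September 2041 begins on a Sunday, so the first Sunday is September 1.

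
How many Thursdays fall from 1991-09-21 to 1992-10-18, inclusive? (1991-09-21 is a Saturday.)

1991-09-21 is a Saturday; the first Thursday on or after it is 1991-09-26 (5 days later).
From 1991-09-26 to 1992-10-18: 96 + 292 = 388 days (rest of 1991, to 1992-10-18 in 1992).
388 ÷ 7 = 55 full weeks with remainder 3, so 55 more Thursdays after the first → 56.

56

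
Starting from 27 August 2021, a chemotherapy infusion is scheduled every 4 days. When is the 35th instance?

The 35th occurrence is 34 intervals after the first: 34 × 4 = 136 days after 27 August 2021.
August has 31 days — 4 days to the end of August leaves 132.
September has 30 days (102 left).
October has 31 days (71 left).
November has 30 days (41 left).
December has 31 days (10 left).
10 days into January → 10 January 2022.

10 January 2022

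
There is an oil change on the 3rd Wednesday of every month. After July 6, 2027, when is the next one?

July 2027 starts on a Thursday; its first Wednesday is the 7th, so the 3rd Wednesday is the 21st — July 21, 2027.
July 21, 2027 is after July 6, 2027, so that is the next one.

July 21, 2027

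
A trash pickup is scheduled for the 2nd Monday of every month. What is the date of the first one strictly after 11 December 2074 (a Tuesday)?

December 2074 starts on a Saturday; its first Monday is the 3rd, so the 2nd Monday is the 10th — 10 December 2074.
That is not after 11 December 2074, so look at January 2075.
January 2075 starts on a Tuesday; its first Monday is the 7th, so the 2nd Monday is the 14th — 14 January 2075.

14 January 2075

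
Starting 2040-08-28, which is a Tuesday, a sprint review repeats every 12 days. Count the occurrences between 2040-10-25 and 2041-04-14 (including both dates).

15

Occurrences land 12·i days after 2040-08-28 for i = 0, 1, 2, …
2040-10-25 is 58 days after the start; 58 ÷ 12 = 4 remainder 10; since the remainder is 10, round up to i = 5. First occurrence in the window: #6 on 2040-10-27 (5×12 = 60 days in).
2041-04-14 is 229 days after the start; 229 ÷ 12 = 19 remainder 1. Last occurrence in the window: #20 on 2041-04-13.
Occurrences #6 through #20: 15 in total.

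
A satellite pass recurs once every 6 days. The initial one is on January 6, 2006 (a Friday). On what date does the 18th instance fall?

April 18, 2006

The 18th occurrence is 17 intervals after the first: 17 × 6 = 102 days after January 6, 2006.
January has 31 days — 25 days to the end of January leaves 77.
February has 28 days (49 left).
March has 31 days (18 left).
18 days into April → April 18, 2006.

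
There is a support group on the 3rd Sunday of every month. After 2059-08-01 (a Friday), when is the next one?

2059-08-17

August 2059 starts on a Friday; its first Sunday is the 3rd, so the 3rd Sunday is the 17th — 2059-08-17.
2059-08-17 is after 2059-08-01, so that is the next one.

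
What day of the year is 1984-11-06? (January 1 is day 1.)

311

Days in months before November: 31 + 29 + 31 + 30 + 31 + 30 + 31 + 31 + 30 + 31 = 305.
Plus 6 days into November → day 311.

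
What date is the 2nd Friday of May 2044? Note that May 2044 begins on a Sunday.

2044-05-13

May 2044 begins on a Sunday, so the first Friday is May 6 (5 days later).
The 2nd Friday is 1 weeks later: 6 + 7 = 13.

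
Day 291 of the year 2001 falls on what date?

Oct 18, 2001

Jan has 31 days (291 − 31 = 260 remain).
Feb has 28 days (260 − 28 = 232 remain).
Mar has 31 days (232 − 31 = 201 remain).
Apr has 30 days (201 − 30 = 171 remain).
May has 31 days (171 − 31 = 140 remain).
Jun has 30 days (140 − 30 = 110 remain).
Jul has 31 days (110 − 31 = 79 remain).
Aug has 31 days (79 − 31 = 48 remain).
Sep has 30 days (48 − 30 = 18 remain).
18 into Oct → Oct 18.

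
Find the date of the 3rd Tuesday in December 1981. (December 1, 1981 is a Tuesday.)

December 1981 begins on a Tuesday, so the first Tuesday is December 1.
The 3rd Tuesday is 2 weeks later: 1 + 14 = 15.

December 15, 1981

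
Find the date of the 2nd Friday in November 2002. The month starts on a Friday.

2002-11-08

November 2002 begins on a Friday, so the first Friday is November 1.
The 2nd Friday is 1 weeks later: 1 + 7 = 8.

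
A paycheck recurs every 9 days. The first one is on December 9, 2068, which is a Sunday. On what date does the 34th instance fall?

The 34th occurrence is 33 intervals after the first: 33 × 9 = 297 days after December 9, 2068.
December has 31 days — 22 days to the end of December leaves 275.
January has 31 days (244 left).
February has 28 days (216 left).
March has 31 days (185 left).
April has 30 days (155 left).
May has 31 days (124 left).
June has 30 days (94 left).
July has 31 days (63 left).
August has 31 days (32 left).
September has 30 days (2 left).
2 days into October → October 2, 2069.

October 2, 2069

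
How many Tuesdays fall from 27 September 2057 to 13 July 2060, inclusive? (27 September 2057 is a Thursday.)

27 September 2057 is a Thursday; the first Tuesday on or after it is 2 October 2057 (5 days later).
From 2 October 2057 to 13 July 2060: 90 + 365 + 365 + 195 = 1015 days (rest of 2057, 2058, 2059, to 13 July 2060 in 2060).
1015 ÷ 7 = 145 full weeks with remainder 0, so 145 more Tuesdays after the first → 146.

146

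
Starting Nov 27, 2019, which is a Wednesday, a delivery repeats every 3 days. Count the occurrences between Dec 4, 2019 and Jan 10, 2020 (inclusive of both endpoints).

12

Occurrences land 3·i days after Nov 27, 2019 for i = 0, 1, 2, …
Dec 4, 2019 is 7 days after the start; 7 ÷ 3 = 2 remainder 1; since the remainder is 1, round up to i = 3. First occurrence in the window: #4 on Dec 6, 2019 (3×3 = 9 days in).
Jan 10, 2020 is 44 days after the start; 44 ÷ 3 = 14 remainder 2. Last occurrence in the window: #15 on Jan 8, 2020.
Occurrences #4 through #15: 12 in total.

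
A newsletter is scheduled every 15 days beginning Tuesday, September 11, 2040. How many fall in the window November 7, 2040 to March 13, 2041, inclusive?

9

Occurrences land 15·i days after September 11, 2040 for i = 0, 1, 2, …
November 7, 2040 is 57 days after the start; 57 ÷ 15 = 3 remainder 12; since the remainder is 12, round up to i = 4. First occurrence in the window: #5 on November 10, 2040 (4×15 = 60 days in).
March 13, 2041 is 183 days after the start; 183 ÷ 15 = 12 remainder 3. Last occurrence in the window: #13 on March 10, 2041.
Occurrences #5 through #13: 9 in total.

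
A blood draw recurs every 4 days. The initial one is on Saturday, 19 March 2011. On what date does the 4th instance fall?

The 4th occurrence is 3 intervals after the first: 3 × 4 = 12 days after 19 March 2011.
12 days later is 31 March 2011.

31 March 2011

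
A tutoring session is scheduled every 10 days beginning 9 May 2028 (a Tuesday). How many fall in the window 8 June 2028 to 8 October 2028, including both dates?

13

Occurrences land 10·i days after 9 May 2028 for i = 0, 1, 2, …
8 June 2028 is 30 days after the start; 30 ÷ 10 = 3 remainder 0. First occurrence in the window: #4 on 8 June 2028 (3×10 = 30 days in).
8 October 2028 is 152 days after the start; 152 ÷ 10 = 15 remainder 2. Last occurrence in the window: #16 on 6 October 2028.
Occurrences #4 through #16: 13 in total.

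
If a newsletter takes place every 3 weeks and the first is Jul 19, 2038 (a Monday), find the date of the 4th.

The 4th occurrence is 3 intervals after the first: 3 × 21 = 63 days after Jul 19, 2038.
Jul has 31 days — 12 days to the end of Jul leaves 51.
Aug has 31 days (20 left).
20 days into Sep → Sep 20, 2038.

Sep 20, 2038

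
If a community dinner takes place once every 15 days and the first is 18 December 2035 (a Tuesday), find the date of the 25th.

12 December 2036

The 25th occurrence is 24 intervals after the first: 24 × 15 = 360 days after 18 December 2035.
December has 31 days — 13 days to the end of December leaves 347.
January has 31 days (316 left).
February has 29 days (287 left).
March has 31 days (256 left).
April has 30 days (226 left).
May has 31 days (195 left).
June has 30 days (165 left).
July has 31 days (134 left).
August has 31 days (103 left).
September has 30 days (73 left).
October has 31 days (42 left).
November has 30 days (12 left).
12 days into December → 12 December 2036.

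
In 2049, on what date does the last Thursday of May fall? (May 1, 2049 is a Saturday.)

May 2049 begins on a Saturday, so the first Thursday is May 6 (5 days later).
May 2049 has 31 days. Adding weeks: 6, 13, 20, 27 — the last one ≤ 31 is the 27th.

2049-05-27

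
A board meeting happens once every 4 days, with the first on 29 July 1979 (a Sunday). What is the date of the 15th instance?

23 September 1979

The 15th occurrence is 14 intervals after the first: 14 × 4 = 56 days after 29 July 1979.
July has 31 days — 2 days to the end of July leaves 54.
August has 31 days (23 left).
23 days into September → 23 September 1979.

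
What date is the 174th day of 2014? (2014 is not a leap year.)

23 June 2014

January has 31 days (174 − 31 = 143 remain).
February has 28 days (143 − 28 = 115 remain).
March has 31 days (115 − 31 = 84 remain).
April has 30 days (84 − 30 = 54 remain).
May has 31 days (54 − 31 = 23 remain).
23 into June → June 23.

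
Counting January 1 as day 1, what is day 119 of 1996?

1996-04-28

January has 31 days (119 − 31 = 88 remain).
February has 29 days (88 − 29 = 59 remain).
March has 31 days (59 − 31 = 28 remain).
28 into April → April 28.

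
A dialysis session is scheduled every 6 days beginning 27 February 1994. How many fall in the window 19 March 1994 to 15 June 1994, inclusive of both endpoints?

15

Occurrences land 6·i days after 27 February 1994 for i = 0, 1, 2, …
19 March 1994 is 20 days after the start; 20 ÷ 6 = 3 remainder 2; since the remainder is 2, round up to i = 4. First occurrence in the window: #5 on 23 March 1994 (4×6 = 24 days in).
15 June 1994 is 108 days after the start; 108 ÷ 6 = 18 remainder 0. Last occurrence in the window: #19 on 15 June 1994.
Occurrences #5 through #19: 15 in total.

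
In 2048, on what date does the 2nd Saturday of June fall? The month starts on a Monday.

June 13, 2048

June 2048 begins on a Monday, so the first Saturday is June 6 (5 days later).
The 2nd Saturday is 1 weeks later: 6 + 7 = 13.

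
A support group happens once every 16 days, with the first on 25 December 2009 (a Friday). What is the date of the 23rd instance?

The 23rd occurrence is 22 intervals after the first: 22 × 16 = 352 days after 25 December 2009.
December has 31 days — 6 days to the end of December leaves 346.
January has 31 days (315 left).
February has 28 days (287 left).
March has 31 days (256 left).
April has 30 days (226 left).
May has 31 days (195 left).
June has 30 days (165 left).
July has 31 days (134 left).
August has 31 days (103 left).
September has 30 days (73 left).
October has 31 days (42 left).
November has 30 days (12 left).
12 days into December → 12 December 2010.

12 December 2010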